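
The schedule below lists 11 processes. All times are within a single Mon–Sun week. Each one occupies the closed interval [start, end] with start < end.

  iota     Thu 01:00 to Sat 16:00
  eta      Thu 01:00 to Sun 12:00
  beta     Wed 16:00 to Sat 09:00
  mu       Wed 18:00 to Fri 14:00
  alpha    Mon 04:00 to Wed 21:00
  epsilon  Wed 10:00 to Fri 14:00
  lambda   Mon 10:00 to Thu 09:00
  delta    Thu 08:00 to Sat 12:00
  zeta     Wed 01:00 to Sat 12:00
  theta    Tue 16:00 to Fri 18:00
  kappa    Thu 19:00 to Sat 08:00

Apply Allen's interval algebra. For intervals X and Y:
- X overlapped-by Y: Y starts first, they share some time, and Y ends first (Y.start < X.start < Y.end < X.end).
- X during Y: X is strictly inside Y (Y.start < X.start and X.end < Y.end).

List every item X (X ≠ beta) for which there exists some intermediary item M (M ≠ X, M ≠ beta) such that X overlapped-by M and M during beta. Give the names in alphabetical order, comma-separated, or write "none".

Target beta = [Wed 16:00, Sat 09:00].
Intermediaries M with M during beta: kappa, mu.
Via kappa — items with X overlapped-by kappa: none.
Via mu — items with X overlapped-by mu: delta, eta, iota, kappa.
Union: delta, eta, iota, kappa.

delta, eta, iota, kappa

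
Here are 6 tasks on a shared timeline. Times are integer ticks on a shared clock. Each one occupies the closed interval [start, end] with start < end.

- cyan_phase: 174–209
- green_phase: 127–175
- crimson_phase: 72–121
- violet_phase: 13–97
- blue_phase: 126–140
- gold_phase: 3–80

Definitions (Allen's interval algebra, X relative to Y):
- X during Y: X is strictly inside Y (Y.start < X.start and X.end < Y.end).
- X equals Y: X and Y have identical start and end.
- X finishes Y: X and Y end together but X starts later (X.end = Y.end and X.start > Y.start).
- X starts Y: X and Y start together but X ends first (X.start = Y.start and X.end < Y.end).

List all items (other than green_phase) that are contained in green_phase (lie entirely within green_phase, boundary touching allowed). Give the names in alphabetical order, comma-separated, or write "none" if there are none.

none

Target green_phase = [127, 175].
blue_phase [126, 140] → overlaps → no.
crimson_phase [72, 121] → before → no.
cyan_phase [174, 209] → overlapped-by → no.
gold_phase [3, 80] → before → no.
violet_phase [13, 97] → before → no.
Result: none.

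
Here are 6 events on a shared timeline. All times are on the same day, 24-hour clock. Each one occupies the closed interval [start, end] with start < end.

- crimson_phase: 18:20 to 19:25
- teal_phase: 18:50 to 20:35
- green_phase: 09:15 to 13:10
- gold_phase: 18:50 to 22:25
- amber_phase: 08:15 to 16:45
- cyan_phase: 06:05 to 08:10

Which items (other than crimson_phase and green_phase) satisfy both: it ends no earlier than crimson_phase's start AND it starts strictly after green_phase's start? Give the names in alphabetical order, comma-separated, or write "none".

Conditions: its end is no earlier than crimson_phase's start (X.end >= 18:20) AND its start is strictly after green_phase's start (X.start > 09:15).
amber_phase: end 16:45 >= 18:20? ✗; start 08:15 > 09:15? ✗ → no.
cyan_phase: end 08:10 >= 18:20? ✗; start 06:05 > 09:15? ✗ → no.
gold_phase: end 22:25 >= 18:20? ✓; start 18:50 > 09:15? ✓ → yes.
teal_phase: end 20:35 >= 18:20? ✓; start 18:50 > 09:15? ✓ → yes.
Result: gold_phase, teal_phase.

gold_phase, teal_phase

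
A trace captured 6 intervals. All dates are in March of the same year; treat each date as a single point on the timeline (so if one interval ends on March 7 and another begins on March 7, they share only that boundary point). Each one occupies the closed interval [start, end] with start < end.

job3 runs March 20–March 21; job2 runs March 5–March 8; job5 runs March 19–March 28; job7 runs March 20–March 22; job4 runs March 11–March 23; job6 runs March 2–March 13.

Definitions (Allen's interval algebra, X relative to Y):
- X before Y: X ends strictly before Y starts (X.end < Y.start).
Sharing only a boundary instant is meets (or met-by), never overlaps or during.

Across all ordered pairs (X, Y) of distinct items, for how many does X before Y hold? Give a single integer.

Checking all 30 ordered pairs for relation 'before'; matching pairs in alphabetical order:
(job2, job3): job2 before job3 ✓
(job2, job4): job2 before job4 ✓
(job2, job5): job2 before job5 ✓
(job2, job7): job2 before job7 ✓
(job6, job3): job6 before job3 ✓
(job6, job5): job6 before job5 ✓
(job6, job7): job6 before job7 ✓
Count: 7.

7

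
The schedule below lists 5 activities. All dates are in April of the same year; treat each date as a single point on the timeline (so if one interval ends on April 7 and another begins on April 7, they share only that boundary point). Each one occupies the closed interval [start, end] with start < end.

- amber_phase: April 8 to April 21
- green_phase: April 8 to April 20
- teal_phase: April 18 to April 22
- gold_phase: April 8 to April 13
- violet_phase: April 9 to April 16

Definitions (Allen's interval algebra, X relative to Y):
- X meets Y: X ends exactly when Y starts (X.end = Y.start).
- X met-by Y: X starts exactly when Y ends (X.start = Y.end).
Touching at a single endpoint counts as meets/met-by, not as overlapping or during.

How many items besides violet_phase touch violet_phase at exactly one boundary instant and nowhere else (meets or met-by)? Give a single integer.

0

Target violet_phase = [April 9, April 16].
amber_phase [April 8, April 21] → contains → no.
gold_phase [April 8, April 13] → overlaps → no.
green_phase [April 8, April 20] → contains → no.
teal_phase [April 18, April 22] → after → no.
Total: 0.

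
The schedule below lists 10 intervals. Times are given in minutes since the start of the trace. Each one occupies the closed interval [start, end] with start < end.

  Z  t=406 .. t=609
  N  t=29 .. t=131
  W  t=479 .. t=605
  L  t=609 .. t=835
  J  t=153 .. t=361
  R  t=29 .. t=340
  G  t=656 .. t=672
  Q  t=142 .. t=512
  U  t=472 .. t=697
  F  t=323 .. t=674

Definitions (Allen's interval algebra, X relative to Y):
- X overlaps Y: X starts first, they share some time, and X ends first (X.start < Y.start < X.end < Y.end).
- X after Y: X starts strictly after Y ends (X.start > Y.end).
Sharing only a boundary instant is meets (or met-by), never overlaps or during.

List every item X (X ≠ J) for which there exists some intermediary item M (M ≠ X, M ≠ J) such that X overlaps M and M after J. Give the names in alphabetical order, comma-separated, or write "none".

Target J = [t=153, t=361].
Intermediaries M with M after J: G, L, U, W, Z.
Via G — items with X overlaps G: none.
Via L — items with X overlaps L: F, U.
Via U — items with X overlaps U: F, Q, Z.
Via W — items with X overlaps W: Q.
Via Z — items with X overlaps Z: Q.
Union: F, Q, U, Z.

F, Q, U, Z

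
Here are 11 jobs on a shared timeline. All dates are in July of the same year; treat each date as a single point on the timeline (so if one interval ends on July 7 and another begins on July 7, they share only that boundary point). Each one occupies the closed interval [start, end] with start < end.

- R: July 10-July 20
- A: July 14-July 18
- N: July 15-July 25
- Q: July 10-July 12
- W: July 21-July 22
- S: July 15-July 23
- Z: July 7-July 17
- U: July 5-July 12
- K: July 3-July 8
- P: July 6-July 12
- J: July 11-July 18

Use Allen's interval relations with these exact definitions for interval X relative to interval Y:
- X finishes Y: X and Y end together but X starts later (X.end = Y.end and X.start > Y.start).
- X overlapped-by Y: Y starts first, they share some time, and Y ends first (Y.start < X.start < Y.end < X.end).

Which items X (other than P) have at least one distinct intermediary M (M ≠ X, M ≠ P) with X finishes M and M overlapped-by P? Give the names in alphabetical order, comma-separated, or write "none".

A

Target P = [July 6, July 12].
Intermediaries M with M overlapped-by P: J, R, Z.
Via J — items with X finishes J: A.
Via R — items with X finishes R: none.
Via Z — items with X finishes Z: none.
Union: A.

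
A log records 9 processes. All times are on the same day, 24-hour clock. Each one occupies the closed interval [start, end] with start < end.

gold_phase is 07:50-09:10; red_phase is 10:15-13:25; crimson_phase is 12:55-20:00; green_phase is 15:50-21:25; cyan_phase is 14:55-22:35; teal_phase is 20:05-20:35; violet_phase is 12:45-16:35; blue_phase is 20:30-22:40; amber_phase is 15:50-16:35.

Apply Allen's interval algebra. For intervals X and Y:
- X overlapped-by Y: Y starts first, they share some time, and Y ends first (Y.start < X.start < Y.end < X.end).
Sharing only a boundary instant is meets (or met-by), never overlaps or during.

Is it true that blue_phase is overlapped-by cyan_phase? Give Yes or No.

Yes

blue_phase = [20:30, 22:40], cyan_phase = [14:55, 22:35].
Actual relation of blue_phase to cyan_phase: overlapped-by.
Asked whether 'overlapped-by' holds → Yes.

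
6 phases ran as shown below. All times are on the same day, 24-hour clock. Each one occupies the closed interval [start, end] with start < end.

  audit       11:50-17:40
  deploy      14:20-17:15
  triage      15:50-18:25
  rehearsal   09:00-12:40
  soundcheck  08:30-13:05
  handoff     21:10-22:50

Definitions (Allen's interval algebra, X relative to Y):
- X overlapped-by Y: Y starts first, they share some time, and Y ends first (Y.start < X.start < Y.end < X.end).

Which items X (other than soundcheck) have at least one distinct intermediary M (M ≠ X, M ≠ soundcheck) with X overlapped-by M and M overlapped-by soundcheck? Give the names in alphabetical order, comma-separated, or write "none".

triage

Target soundcheck = [08:30, 13:05].
Intermediaries M with M overlapped-by soundcheck: audit.
Via audit — items with X overlapped-by audit: triage.
Union: triage.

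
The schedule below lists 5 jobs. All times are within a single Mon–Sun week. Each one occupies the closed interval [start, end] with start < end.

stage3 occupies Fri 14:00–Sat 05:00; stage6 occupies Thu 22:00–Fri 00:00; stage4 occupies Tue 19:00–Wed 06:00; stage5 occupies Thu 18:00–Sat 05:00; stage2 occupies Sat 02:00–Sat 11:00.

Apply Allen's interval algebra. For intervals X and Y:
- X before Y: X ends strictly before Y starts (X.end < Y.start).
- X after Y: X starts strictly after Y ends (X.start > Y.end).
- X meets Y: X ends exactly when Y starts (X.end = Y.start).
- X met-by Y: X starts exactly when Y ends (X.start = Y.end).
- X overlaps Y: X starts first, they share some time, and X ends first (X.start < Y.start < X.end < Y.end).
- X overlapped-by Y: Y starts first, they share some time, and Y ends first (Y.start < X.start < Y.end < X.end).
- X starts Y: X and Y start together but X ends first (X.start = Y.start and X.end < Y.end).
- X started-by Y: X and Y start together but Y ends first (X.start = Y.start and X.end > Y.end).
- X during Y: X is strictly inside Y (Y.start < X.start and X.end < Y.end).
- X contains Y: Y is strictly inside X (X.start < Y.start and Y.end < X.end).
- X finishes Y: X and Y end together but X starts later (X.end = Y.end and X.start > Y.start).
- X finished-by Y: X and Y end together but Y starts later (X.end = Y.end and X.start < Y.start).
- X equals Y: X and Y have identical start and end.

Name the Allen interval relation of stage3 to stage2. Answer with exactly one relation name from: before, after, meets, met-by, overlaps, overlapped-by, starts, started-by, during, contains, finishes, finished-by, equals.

overlaps

stage3 = [Fri 14:00, Sat 05:00]; stage2 = [Sat 02:00, Sat 11:00].
Compare endpoints: stage3.start < stage2.start, stage3.start < stage2.end, stage3.end > stage2.start, stage3.end < stage2.end.
That pattern is 'overlaps'.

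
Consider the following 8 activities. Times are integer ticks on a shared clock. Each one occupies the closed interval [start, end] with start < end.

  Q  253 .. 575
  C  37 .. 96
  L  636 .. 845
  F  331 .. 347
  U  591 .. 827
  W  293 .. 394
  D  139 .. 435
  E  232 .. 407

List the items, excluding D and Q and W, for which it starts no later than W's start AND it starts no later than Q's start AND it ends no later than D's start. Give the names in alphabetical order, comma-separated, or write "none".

C

Conditions: its start is no later than W's start (X.start <= 293) AND its start is no later than Q's start (X.start <= 253) AND its end is no later than D's start (X.end <= 139).
C: start 37 <= 293? ✓; start 37 <= 253? ✓; end 96 <= 139? ✓ → yes.
E: start 232 <= 293? ✓; start 232 <= 253? ✓; end 407 <= 139? ✗ → no.
F: start 331 <= 293? ✗; start 331 <= 253? ✗; end 347 <= 139? ✗ → no.
L: start 636 <= 293? ✗; start 636 <= 253? ✗; end 845 <= 139? ✗ → no.
U: start 591 <= 293? ✗; start 591 <= 253? ✗; end 827 <= 139? ✗ → no.
Result: C.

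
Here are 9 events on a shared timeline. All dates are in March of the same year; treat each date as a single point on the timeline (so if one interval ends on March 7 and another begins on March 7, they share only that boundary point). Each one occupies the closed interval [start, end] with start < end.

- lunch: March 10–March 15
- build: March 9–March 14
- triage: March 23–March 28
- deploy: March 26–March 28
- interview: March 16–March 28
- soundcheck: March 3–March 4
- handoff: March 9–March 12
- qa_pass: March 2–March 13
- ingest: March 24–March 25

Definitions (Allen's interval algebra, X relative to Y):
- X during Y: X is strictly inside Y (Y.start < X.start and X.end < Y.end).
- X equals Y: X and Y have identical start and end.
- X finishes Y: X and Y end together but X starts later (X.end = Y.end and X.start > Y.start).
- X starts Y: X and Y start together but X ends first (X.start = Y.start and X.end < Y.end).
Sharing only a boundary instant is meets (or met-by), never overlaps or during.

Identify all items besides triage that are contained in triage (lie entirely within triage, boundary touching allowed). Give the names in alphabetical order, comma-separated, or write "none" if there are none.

Target triage = [March 23, March 28].
build [March 9, March 14] → before → no.
deploy [March 26, March 28] → finishes → yes.
handoff [March 9, March 12] → before → no.
ingest [March 24, March 25] → during → yes.
interview [March 16, March 28] → finished-by → no.
lunch [March 10, March 15] → before → no.
qa_pass [March 2, March 13] → before → no.
soundcheck [March 3, March 4] → before → no.
Result: deploy, ingest.

deploy, ingest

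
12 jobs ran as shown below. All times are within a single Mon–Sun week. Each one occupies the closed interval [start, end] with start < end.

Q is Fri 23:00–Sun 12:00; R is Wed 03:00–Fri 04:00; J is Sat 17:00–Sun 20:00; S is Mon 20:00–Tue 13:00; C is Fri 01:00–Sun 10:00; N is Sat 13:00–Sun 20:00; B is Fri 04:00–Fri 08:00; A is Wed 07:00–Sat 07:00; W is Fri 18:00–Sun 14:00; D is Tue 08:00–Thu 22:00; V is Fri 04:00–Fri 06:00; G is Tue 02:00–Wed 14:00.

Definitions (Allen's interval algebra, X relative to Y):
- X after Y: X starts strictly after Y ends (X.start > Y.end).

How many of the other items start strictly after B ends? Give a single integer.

4

Target B = [Fri 04:00, Fri 08:00].
A [Wed 07:00, Sat 07:00] → contains → no.
C [Fri 01:00, Sun 10:00] → contains → no.
D [Tue 08:00, Thu 22:00] → before → no.
G [Tue 02:00, Wed 14:00] → before → no.
J [Sat 17:00, Sun 20:00] → after → counts.
N [Sat 13:00, Sun 20:00] → after → counts.
Q [Fri 23:00, Sun 12:00] → after → counts.
R [Wed 03:00, Fri 04:00] → meets → no.
S [Mon 20:00, Tue 13:00] → before → no.
V [Fri 04:00, Fri 06:00] → starts → no.
W [Fri 18:00, Sun 14:00] → after → counts.
Total: 4.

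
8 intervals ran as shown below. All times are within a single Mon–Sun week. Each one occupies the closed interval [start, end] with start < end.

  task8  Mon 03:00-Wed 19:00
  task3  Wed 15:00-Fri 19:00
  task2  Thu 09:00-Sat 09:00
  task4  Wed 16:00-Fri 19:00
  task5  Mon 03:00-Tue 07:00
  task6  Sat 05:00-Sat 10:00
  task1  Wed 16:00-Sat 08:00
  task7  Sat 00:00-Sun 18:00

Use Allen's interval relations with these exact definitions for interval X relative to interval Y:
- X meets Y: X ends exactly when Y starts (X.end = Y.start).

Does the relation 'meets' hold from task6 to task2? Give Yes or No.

No

task6 = [Sat 05:00, Sat 10:00], task2 = [Thu 09:00, Sat 09:00].
Actual relation of task6 to task2: overlapped-by.
Asked whether 'meets' holds → No.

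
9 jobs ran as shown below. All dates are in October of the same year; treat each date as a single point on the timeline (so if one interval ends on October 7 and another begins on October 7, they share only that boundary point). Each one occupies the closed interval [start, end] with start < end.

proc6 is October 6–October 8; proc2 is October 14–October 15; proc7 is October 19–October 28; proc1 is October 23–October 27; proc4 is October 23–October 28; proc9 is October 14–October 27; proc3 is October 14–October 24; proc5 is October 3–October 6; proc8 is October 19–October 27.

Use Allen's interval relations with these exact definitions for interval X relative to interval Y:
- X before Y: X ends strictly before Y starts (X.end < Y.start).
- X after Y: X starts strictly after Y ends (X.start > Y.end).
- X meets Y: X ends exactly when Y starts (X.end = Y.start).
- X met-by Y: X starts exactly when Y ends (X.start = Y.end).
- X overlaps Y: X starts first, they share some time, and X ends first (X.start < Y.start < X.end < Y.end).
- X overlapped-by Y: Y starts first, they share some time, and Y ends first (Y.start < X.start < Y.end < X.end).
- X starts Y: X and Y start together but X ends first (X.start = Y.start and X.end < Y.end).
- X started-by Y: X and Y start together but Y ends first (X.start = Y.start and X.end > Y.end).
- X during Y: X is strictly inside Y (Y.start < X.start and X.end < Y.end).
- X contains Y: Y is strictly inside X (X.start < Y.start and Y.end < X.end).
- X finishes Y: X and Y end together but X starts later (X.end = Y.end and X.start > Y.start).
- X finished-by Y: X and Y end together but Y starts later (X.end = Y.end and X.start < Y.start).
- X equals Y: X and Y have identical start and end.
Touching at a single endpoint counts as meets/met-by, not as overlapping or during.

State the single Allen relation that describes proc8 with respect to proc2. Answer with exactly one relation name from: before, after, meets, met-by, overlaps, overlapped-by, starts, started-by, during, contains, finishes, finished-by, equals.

after

proc8 = [October 19, October 27]; proc2 = [October 14, October 15].
Compare endpoints: proc8.start > proc2.start, proc8.start > proc2.end, proc8.end > proc2.start, proc8.end > proc2.end.
That pattern is 'after'.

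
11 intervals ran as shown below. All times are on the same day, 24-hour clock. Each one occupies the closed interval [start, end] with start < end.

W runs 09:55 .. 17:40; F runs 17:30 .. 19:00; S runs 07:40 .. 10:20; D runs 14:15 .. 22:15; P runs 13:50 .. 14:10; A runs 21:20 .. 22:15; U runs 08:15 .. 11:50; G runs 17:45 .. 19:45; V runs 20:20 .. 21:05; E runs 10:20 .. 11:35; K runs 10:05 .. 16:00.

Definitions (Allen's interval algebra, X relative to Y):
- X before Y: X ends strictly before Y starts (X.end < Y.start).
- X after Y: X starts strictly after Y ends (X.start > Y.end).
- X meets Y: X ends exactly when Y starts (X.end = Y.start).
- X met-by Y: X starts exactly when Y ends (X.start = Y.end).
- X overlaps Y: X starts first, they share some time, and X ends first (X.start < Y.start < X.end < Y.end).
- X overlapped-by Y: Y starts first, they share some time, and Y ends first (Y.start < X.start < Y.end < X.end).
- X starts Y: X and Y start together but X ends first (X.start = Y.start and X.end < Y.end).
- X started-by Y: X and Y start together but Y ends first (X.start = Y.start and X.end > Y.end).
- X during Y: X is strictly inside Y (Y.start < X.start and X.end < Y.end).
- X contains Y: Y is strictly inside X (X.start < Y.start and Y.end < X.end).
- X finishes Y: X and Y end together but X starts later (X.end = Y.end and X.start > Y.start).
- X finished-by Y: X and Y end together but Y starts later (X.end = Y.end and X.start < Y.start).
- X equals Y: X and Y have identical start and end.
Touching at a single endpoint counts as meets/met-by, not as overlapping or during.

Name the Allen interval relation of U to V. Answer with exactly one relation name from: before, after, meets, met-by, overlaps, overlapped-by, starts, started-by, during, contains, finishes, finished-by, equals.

U = [08:15, 11:50]; V = [20:20, 21:05].
Compare endpoints: U.start < V.start, U.start < V.end, U.end < V.start, U.end < V.end.
That pattern is 'before'.

before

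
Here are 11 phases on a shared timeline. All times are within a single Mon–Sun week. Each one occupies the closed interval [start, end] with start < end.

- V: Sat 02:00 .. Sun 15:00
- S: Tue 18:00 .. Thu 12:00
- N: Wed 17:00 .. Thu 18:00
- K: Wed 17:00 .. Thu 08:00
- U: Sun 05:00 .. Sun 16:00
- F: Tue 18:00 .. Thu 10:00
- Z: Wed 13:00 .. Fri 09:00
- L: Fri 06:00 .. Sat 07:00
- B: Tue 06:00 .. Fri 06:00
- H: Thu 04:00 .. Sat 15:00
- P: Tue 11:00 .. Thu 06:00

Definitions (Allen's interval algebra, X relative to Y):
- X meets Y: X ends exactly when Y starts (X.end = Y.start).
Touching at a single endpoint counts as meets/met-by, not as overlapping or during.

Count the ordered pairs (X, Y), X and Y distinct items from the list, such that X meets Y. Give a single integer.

Checking all 110 ordered pairs for relation 'meets'; matching pairs in alphabetical order:
(B, L): B meets L ✓
Count: 1.

1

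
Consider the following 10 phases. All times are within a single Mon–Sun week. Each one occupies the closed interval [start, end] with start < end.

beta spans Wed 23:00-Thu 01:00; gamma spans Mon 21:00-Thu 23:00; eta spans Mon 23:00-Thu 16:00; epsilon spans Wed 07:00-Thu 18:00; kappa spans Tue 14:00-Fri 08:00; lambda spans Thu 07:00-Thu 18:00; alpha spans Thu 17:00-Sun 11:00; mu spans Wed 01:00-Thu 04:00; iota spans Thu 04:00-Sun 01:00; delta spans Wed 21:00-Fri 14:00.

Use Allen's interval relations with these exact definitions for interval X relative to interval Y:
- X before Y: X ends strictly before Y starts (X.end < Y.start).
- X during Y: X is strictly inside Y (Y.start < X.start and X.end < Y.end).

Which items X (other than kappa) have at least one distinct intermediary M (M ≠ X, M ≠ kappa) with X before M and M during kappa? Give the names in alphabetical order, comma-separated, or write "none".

Target kappa = [Tue 14:00, Fri 08:00].
Intermediaries M with M during kappa: beta, epsilon, lambda, mu.
Via beta — items with X before beta: none.
Via epsilon — items with X before epsilon: none.
Via lambda — items with X before lambda: beta, mu.
Via mu — items with X before mu: none.
Union: beta, mu.

beta, mu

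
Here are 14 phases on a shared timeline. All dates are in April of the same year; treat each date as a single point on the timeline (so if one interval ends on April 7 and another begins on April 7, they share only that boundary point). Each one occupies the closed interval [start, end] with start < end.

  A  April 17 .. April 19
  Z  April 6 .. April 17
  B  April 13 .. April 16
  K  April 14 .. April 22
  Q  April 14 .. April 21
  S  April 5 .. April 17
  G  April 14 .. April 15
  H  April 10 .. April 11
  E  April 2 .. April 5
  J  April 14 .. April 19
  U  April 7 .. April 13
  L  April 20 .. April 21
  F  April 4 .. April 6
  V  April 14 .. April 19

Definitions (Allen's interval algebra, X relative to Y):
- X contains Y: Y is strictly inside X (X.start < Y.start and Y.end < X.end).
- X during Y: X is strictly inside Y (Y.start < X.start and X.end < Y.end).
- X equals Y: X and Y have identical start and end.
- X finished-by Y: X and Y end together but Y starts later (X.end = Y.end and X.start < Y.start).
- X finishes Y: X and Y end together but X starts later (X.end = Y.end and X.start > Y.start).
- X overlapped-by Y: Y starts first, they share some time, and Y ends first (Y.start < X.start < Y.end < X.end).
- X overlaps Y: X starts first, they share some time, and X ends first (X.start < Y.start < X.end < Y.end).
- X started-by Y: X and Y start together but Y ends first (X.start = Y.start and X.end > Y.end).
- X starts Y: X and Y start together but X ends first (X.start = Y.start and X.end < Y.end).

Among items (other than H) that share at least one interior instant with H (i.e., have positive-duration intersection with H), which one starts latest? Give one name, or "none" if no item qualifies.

Target H = [April 10, April 11].
A [April 17, April 19] → after → excluded.
B [April 13, April 16] → after → excluded.
E [April 2, April 5] → before → excluded.
F [April 4, April 6] → before → excluded.
G [April 14, April 15] → after → excluded.
J [April 14, April 19] → after → excluded.
K [April 14, April 22] → after → excluded.
L [April 20, April 21] → after → excluded.
Q [April 14, April 21] → after → excluded.
S [April 5, April 17] → contains → candidate.
U [April 7, April 13] → contains → candidate.
V [April 14, April 19] → after → excluded.
Z [April 6, April 17] → contains → candidate.
Among candidates, latest start is April 7 → U.

U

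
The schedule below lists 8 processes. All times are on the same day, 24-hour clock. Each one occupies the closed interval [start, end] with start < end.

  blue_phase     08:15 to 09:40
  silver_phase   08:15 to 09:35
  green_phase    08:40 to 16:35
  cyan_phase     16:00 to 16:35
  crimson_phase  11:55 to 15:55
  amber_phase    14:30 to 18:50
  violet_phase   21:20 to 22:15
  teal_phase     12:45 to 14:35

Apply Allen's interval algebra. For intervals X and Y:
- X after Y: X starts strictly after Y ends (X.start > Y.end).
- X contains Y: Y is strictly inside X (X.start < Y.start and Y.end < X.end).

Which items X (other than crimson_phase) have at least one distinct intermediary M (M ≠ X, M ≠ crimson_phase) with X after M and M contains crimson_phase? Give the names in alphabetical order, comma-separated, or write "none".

violet_phase

Target crimson_phase = [11:55, 15:55].
Intermediaries M with M contains crimson_phase: green_phase.
Via green_phase — items with X after green_phase: violet_phase.
Union: violet_phase.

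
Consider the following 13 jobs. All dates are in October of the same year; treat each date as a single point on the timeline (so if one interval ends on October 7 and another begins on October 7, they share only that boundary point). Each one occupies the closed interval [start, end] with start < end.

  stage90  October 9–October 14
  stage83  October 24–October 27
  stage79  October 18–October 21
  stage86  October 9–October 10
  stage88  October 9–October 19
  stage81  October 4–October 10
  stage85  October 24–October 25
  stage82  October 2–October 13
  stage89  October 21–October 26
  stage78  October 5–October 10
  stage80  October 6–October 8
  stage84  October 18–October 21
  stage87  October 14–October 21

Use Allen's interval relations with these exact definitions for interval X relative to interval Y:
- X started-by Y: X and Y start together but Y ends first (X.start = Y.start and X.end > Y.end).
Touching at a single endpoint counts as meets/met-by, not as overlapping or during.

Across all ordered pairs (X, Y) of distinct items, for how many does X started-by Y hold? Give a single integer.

4

Checking all 156 ordered pairs for relation 'started-by'; matching pairs in alphabetical order:
(stage83, stage85): stage83 started-by stage85 ✓
(stage88, stage86): stage88 started-by stage86 ✓
(stage88, stage90): stage88 started-by stage90 ✓
(stage90, stage86): stage90 started-by stage86 ✓
Count: 4.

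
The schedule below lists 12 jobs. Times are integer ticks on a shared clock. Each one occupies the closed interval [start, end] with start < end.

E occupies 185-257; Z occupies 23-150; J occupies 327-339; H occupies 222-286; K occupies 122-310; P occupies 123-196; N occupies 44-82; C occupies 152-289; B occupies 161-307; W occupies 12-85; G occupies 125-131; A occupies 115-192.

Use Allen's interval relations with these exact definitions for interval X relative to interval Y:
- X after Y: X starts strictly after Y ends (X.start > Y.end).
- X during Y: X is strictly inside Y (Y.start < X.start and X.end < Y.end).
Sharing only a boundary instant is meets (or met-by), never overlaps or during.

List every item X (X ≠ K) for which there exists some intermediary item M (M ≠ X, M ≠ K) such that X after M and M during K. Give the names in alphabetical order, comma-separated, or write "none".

Target K = [122, 310].
Intermediaries M with M during K: B, C, E, G, H, P.
Via B — items with X after B: J.
Via C — items with X after C: J.
Via E — items with X after E: J.
Via G — items with X after G: B, C, E, H, J.
Via H — items with X after H: J.
Via P — items with X after P: H, J.
Union: B, C, E, H, J.

B, C, E, H, J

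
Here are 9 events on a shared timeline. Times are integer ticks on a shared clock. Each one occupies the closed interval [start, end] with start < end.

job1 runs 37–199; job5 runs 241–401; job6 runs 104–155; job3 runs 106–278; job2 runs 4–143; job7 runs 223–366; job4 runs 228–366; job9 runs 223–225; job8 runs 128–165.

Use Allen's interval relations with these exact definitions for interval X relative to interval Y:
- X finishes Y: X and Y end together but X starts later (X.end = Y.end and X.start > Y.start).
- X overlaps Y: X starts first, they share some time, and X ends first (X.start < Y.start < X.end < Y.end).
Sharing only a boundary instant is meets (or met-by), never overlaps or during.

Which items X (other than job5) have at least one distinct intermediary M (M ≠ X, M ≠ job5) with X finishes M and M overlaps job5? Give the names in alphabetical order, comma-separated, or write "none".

job4

Target job5 = [241, 401].
Intermediaries M with M overlaps job5: job3, job4, job7.
Via job3 — items with X finishes job3: none.
Via job4 — items with X finishes job4: none.
Via job7 — items with X finishes job7: job4.
Union: job4.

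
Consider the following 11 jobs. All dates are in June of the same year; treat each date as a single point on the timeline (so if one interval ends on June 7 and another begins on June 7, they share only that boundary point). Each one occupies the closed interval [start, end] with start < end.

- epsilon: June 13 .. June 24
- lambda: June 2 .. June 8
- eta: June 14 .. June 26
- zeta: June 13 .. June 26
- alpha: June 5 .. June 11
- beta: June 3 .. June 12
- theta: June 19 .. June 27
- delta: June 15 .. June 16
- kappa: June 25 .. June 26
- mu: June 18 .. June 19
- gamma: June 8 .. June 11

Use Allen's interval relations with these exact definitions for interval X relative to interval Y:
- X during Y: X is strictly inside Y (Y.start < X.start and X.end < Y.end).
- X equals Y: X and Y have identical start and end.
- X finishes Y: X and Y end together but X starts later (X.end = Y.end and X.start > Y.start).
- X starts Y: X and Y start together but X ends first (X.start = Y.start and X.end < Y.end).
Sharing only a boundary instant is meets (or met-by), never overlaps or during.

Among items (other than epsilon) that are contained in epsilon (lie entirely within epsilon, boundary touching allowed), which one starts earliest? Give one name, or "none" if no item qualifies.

Target epsilon = [June 13, June 24].
alpha [June 5, June 11] → before → excluded.
beta [June 3, June 12] → before → excluded.
delta [June 15, June 16] → during → candidate.
eta [June 14, June 26] → overlapped-by → excluded.
gamma [June 8, June 11] → before → excluded.
kappa [June 25, June 26] → after → excluded.
lambda [June 2, June 8] → before → excluded.
mu [June 18, June 19] → during → candidate.
theta [June 19, June 27] → overlapped-by → excluded.
zeta [June 13, June 26] → started-by → excluded.
Among candidates, earliest start is June 15 → delta.

delta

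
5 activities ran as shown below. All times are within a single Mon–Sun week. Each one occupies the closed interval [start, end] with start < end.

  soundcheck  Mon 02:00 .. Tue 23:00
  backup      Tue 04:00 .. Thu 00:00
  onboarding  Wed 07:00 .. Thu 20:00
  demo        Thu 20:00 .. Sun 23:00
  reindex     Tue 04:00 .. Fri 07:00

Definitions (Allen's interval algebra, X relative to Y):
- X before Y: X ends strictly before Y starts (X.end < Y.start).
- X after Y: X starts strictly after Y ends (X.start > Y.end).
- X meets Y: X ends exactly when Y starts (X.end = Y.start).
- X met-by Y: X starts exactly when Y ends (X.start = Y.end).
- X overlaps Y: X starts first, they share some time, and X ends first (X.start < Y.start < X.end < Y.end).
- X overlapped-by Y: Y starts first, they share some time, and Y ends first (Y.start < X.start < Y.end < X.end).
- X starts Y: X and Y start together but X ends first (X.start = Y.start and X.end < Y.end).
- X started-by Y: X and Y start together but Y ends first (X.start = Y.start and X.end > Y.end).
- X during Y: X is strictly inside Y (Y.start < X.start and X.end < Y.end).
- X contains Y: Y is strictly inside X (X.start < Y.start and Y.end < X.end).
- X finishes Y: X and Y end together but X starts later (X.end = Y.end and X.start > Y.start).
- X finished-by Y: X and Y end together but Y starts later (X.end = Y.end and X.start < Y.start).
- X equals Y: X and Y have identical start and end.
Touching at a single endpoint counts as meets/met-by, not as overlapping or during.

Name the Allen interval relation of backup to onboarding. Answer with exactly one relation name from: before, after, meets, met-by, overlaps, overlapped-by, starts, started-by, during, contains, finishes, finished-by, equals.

backup = [Tue 04:00, Thu 00:00]; onboarding = [Wed 07:00, Thu 20:00].
Compare endpoints: backup.start < onboarding.start, backup.start < onboarding.end, backup.end > onboarding.start, backup.end < onboarding.end.
That pattern is 'overlaps'.

overlaps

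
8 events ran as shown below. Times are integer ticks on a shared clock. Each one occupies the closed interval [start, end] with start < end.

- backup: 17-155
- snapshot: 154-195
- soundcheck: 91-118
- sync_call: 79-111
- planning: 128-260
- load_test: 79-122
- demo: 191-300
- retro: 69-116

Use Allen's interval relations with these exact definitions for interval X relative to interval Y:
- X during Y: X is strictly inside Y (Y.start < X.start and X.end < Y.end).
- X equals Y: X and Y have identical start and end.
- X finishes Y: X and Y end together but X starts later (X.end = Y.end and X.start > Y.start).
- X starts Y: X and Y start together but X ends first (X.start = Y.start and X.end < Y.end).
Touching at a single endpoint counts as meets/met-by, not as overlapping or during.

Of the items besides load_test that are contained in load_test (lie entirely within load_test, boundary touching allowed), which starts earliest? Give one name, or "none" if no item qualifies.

Target load_test = [79, 122].
backup [17, 155] → contains → excluded.
demo [191, 300] → after → excluded.
planning [128, 260] → after → excluded.
retro [69, 116] → overlaps → excluded.
snapshot [154, 195] → after → excluded.
soundcheck [91, 118] → during → candidate.
sync_call [79, 111] → starts → candidate.
Among candidates, earliest start is 79 → sync_call.

sync_call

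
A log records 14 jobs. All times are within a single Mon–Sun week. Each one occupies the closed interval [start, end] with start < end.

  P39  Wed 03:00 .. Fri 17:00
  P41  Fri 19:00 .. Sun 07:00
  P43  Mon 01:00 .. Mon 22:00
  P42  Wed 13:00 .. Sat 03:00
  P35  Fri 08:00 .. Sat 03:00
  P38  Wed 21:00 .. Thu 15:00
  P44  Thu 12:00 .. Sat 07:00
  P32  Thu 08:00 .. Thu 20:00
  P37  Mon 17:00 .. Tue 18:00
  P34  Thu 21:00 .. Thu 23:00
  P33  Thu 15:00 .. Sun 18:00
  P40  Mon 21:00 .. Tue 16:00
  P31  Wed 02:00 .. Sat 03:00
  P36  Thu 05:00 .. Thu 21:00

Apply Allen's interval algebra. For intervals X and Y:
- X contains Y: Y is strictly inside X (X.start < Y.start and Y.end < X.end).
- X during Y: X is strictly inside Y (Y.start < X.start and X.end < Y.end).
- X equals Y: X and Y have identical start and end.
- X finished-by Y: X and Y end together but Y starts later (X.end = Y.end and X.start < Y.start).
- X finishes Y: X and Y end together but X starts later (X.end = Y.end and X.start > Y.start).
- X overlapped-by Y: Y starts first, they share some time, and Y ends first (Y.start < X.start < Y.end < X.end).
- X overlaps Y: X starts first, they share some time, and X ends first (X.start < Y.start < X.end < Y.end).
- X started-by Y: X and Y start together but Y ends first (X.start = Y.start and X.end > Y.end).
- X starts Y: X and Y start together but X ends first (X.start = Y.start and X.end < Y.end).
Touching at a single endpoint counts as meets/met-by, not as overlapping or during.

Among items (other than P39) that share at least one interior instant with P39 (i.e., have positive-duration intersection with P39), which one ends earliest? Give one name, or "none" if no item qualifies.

Target P39 = [Wed 03:00, Fri 17:00].
P31 [Wed 02:00, Sat 03:00] → contains → candidate.
P32 [Thu 08:00, Thu 20:00] → during → candidate.
P33 [Thu 15:00, Sun 18:00] → overlapped-by → candidate.
P34 [Thu 21:00, Thu 23:00] → during → candidate.
P35 [Fri 08:00, Sat 03:00] → overlapped-by → candidate.
P36 [Thu 05:00, Thu 21:00] → during → candidate.
P37 [Mon 17:00, Tue 18:00] → before → excluded.
P38 [Wed 21:00, Thu 15:00] → during → candidate.
P40 [Mon 21:00, Tue 16:00] → before → excluded.
P41 [Fri 19:00, Sun 07:00] → after → excluded.
P42 [Wed 13:00, Sat 03:00] → overlapped-by → candidate.
P43 [Mon 01:00, Mon 22:00] → before → excluded.
P44 [Thu 12:00, Sat 07:00] → overlapped-by → candidate.
Among candidates, earliest end is Thu 15:00 → P38.

P38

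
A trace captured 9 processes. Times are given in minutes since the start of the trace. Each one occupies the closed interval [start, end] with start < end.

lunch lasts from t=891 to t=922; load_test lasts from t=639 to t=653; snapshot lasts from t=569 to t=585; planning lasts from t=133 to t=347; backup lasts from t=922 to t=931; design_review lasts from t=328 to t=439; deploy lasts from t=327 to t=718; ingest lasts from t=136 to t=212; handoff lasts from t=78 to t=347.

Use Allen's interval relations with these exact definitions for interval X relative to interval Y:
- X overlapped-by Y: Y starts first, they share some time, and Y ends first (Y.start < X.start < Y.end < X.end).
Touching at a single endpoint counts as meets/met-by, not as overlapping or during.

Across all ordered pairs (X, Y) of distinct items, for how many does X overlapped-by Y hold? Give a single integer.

4

Checking all 72 ordered pairs for relation 'overlapped-by'; matching pairs in alphabetical order:
(deploy, handoff): deploy overlapped-by handoff ✓
(deploy, planning): deploy overlapped-by planning ✓
(design_review, handoff): design_review overlapped-by handoff ✓
(design_review, planning): design_review overlapped-by planning ✓
Count: 4.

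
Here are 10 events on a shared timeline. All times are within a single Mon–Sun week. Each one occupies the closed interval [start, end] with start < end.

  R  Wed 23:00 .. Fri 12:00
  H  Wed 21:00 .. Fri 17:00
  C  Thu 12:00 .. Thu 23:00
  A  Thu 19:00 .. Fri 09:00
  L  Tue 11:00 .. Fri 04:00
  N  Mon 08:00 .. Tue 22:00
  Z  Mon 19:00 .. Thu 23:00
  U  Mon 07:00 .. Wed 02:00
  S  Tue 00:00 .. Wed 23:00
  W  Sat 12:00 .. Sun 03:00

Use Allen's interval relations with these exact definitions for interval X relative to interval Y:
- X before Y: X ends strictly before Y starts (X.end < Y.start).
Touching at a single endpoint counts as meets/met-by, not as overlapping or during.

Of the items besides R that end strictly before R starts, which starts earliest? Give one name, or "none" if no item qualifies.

Target R = [Wed 23:00, Fri 12:00].
A [Thu 19:00, Fri 09:00] → during → excluded.
C [Thu 12:00, Thu 23:00] → during → excluded.
H [Wed 21:00, Fri 17:00] → contains → excluded.
L [Tue 11:00, Fri 04:00] → overlaps → excluded.
N [Mon 08:00, Tue 22:00] → before → candidate.
S [Tue 00:00, Wed 23:00] → meets → excluded.
U [Mon 07:00, Wed 02:00] → before → candidate.
W [Sat 12:00, Sun 03:00] → after → excluded.
Z [Mon 19:00, Thu 23:00] → overlaps → excluded.
Among candidates, earliest start is Mon 07:00 → U.

U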